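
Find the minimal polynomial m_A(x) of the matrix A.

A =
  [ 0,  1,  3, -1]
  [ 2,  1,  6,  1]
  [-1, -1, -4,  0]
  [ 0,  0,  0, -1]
x^2 + 2*x + 1

The characteristic polynomial is χ_A(x) = (x + 1)^4, so the eigenvalues are known. The minimal polynomial is
  m_A(x) = Π_λ (x − λ)^{k_λ}
where k_λ is the size of the *largest* Jordan block for λ (equivalently, the smallest k with (A − λI)^k v = 0 for every generalised eigenvector v of λ).

  λ = -1: largest Jordan block has size 2, contributing (x + 1)^2

So m_A(x) = (x + 1)^2 = x^2 + 2*x + 1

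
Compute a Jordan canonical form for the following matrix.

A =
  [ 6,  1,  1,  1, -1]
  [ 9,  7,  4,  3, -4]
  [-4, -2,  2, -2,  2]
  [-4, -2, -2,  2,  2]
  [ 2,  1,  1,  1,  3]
J_3(4) ⊕ J_1(4) ⊕ J_1(4)

The characteristic polynomial is
  det(x·I − A) = x^5 - 20*x^4 + 160*x^3 - 640*x^2 + 1280*x - 1024 = (x - 4)^5

Eigenvalues and multiplicities (the geometric multiplicity of λ is n − rank(A − λI), which equals the number of Jordan blocks for λ):
  λ = 4: algebraic multiplicity = 5, geometric multiplicity = 3

Determining the block sizes for each eigenvalue:
  λ = 4: with am = 5 and gm = 3, the partition is not yet determined (e.g. several partitions of 5 into 3 parts exist). Let N = A − (4)·I. Computing rank(N^1) = 2, rank(N^2) = 1, rank(N^3) = 0; the number of blocks of size ≥ j is rank(N^{j−1}) − rank(N^j), giving [3, 1, 1]. So we have 1 block(s) of size 3, 2 block(s) of size 1 → block sizes [3, 1, 1]

Assembling the blocks gives a Jordan form
J =
  [4, 1, 0, 0, 0]
  [0, 4, 1, 0, 0]
  [0, 0, 4, 0, 0]
  [0, 0, 0, 4, 0]
  [0, 0, 0, 0, 4]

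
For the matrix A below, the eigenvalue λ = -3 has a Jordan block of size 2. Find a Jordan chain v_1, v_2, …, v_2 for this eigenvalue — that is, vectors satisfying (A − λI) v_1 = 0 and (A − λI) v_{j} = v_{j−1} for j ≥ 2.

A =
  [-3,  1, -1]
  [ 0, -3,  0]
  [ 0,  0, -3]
A Jordan chain for λ = -3 of length 2:
v_1 = (1, 0, 0)ᵀ
v_2 = (0, 1, 0)ᵀ

Let N = A − (-3)·I. We want v_2 with N^2 v_2 = 0 but N^1 v_2 ≠ 0; then v_{j-1} := N · v_j for j = 2, …, 2.

Pick v_2 = (0, 1, 0)ᵀ.
Then v_1 = N · v_2 = (1, 0, 0)ᵀ.

Sanity check: (A − (-3)·I) v_1 = (0, 0, 0)ᵀ = 0. ✓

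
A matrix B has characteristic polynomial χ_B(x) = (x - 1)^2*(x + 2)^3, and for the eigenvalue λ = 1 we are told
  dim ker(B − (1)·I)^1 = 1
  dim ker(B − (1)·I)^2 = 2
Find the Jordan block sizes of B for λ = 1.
Block sizes for λ = 1: [2]

From the dimensions of kernels of powers, the number of Jordan blocks of size at least j is d_j − d_{j−1} where d_j = dim ker(N^j) (with d_0 = 0). Computing the differences gives [1, 1].
The number of blocks of size exactly k is (#blocks of size ≥ k) − (#blocks of size ≥ k + 1), so the partition is: 1 block(s) of size 2.
In nonincreasing order the block sizes are [2].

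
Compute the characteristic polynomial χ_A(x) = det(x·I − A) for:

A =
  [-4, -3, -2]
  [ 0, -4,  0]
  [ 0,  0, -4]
x^3 + 12*x^2 + 48*x + 64

Expanding det(x·I − A) (e.g. by cofactor expansion or by noting that A is similar to its Jordan form J, which has the same characteristic polynomial as A) gives
  χ_A(x) = x^3 + 12*x^2 + 48*x + 64
which factors as (x + 4)^3. The eigenvalues (with algebraic multiplicities) are λ = -4 with multiplicity 3.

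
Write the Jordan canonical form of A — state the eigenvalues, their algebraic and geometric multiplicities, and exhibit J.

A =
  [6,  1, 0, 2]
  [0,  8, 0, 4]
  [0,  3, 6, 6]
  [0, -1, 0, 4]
J_2(6) ⊕ J_1(6) ⊕ J_1(6)

The characteristic polynomial is
  det(x·I − A) = x^4 - 24*x^3 + 216*x^2 - 864*x + 1296 = (x - 6)^4

Eigenvalues and multiplicities (the geometric multiplicity of λ is n − rank(A − λI), which equals the number of Jordan blocks for λ):
  λ = 6: algebraic multiplicity = 4, geometric multiplicity = 3

Determining the block sizes for each eigenvalue:
  λ = 6: 3 blocks summing to 4 forces exactly one block of size 2 and the rest size 1 → block sizes [2, 1, 1]

Assembling the blocks gives a Jordan form
J =
  [6, 1, 0, 0]
  [0, 6, 0, 0]
  [0, 0, 6, 0]
  [0, 0, 0, 6]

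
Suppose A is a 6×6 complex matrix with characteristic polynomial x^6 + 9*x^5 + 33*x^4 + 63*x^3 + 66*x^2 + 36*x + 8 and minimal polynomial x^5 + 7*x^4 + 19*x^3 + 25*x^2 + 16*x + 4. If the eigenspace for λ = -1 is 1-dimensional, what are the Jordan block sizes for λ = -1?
Block sizes for λ = -1: [3]

Step 1 — from the characteristic polynomial, algebraic multiplicity of λ = -1 is 3. From dim ker(A − (-1)·I) = 1, there are exactly 1 Jordan blocks for λ = -1.
Step 2 — from the minimal polynomial, the factor (x + 1)^3 tells us the largest block for λ = -1 has size 3.
Step 3 — with total size 3, 1 blocks, and largest block 3, the block sizes (in nonincreasing order) are [3].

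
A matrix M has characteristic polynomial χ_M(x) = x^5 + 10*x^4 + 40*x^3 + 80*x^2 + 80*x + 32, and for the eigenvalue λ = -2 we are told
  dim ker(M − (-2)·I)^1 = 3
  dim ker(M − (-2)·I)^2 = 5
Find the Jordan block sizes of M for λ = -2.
Block sizes for λ = -2: [2, 2, 1]

From the dimensions of kernels of powers, the number of Jordan blocks of size at least j is d_j − d_{j−1} where d_j = dim ker(N^j) (with d_0 = 0). Computing the differences gives [3, 2].
The number of blocks of size exactly k is (#blocks of size ≥ k) − (#blocks of size ≥ k + 1), so the partition is: 1 block(s) of size 1, 2 block(s) of size 2.
In nonincreasing order the block sizes are [2, 2, 1].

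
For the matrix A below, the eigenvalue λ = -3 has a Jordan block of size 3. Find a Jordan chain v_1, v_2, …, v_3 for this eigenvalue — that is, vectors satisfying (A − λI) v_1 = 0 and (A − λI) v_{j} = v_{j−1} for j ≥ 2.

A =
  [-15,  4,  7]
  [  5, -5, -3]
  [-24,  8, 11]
A Jordan chain for λ = -3 of length 3:
v_1 = (-4, 2, -8)ᵀ
v_2 = (-12, 5, -24)ᵀ
v_3 = (1, 0, 0)ᵀ

Let N = A − (-3)·I. We want v_3 with N^3 v_3 = 0 but N^2 v_3 ≠ 0; then v_{j-1} := N · v_j for j = 3, …, 2.

Pick v_3 = (1, 0, 0)ᵀ.
Then v_2 = N · v_3 = (-12, 5, -24)ᵀ.
Then v_1 = N · v_2 = (-4, 2, -8)ᵀ.

Sanity check: (A − (-3)·I) v_1 = (0, 0, 0)ᵀ = 0. ✓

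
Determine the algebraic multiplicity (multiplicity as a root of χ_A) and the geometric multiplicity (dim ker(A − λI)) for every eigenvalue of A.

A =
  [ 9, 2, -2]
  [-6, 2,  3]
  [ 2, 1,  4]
λ = 5: alg = 3, geom = 2

Step 1 — factor the characteristic polynomial to read off the algebraic multiplicities:
  χ_A(x) = (x - 5)^3

Step 2 — compute geometric multiplicities via the rank-nullity identity g(λ) = n − rank(A − λI):
  rank(A − (5)·I) = 1, so dim ker(A − (5)·I) = n − 1 = 2

Summary:
  λ = 5: algebraic multiplicity = 3, geometric multiplicity = 2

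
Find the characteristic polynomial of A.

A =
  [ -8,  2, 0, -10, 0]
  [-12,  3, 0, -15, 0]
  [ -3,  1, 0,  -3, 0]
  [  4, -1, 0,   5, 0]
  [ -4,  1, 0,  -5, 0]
x^5

Expanding det(x·I − A) (e.g. by cofactor expansion or by noting that A is similar to its Jordan form J, which has the same characteristic polynomial as A) gives
  χ_A(x) = x^5
which factors as x^5. The eigenvalues (with algebraic multiplicities) are λ = 0 with multiplicity 5.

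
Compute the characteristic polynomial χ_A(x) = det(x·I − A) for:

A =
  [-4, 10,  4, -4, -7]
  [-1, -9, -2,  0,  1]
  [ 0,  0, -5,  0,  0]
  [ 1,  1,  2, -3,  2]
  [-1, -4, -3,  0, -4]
x^5 + 25*x^4 + 250*x^3 + 1250*x^2 + 3125*x + 3125

Expanding det(x·I − A) (e.g. by cofactor expansion or by noting that A is similar to its Jordan form J, which has the same characteristic polynomial as A) gives
  χ_A(x) = x^5 + 25*x^4 + 250*x^3 + 1250*x^2 + 3125*x + 3125
which factors as (x + 5)^5. The eigenvalues (with algebraic multiplicities) are λ = -5 with multiplicity 5.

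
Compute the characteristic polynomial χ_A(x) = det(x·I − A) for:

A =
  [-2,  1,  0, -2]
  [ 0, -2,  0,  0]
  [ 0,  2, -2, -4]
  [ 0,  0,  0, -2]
x^4 + 8*x^3 + 24*x^2 + 32*x + 16

Expanding det(x·I − A) (e.g. by cofactor expansion or by noting that A is similar to its Jordan form J, which has the same characteristic polynomial as A) gives
  χ_A(x) = x^4 + 8*x^3 + 24*x^2 + 32*x + 16
which factors as (x + 2)^4. The eigenvalues (with algebraic multiplicities) are λ = -2 with multiplicity 4.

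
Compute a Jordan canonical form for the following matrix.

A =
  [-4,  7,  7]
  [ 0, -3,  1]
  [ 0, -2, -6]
J_1(-5) ⊕ J_1(-4) ⊕ J_1(-4)

The characteristic polynomial is
  det(x·I − A) = x^3 + 13*x^2 + 56*x + 80 = (x + 4)^2*(x + 5)

Eigenvalues and multiplicities (the geometric multiplicity of λ is n − rank(A − λI), which equals the number of Jordan blocks for λ):
  λ = -5: algebraic multiplicity = 1, geometric multiplicity = 1
  λ = -4: algebraic multiplicity = 2, geometric multiplicity = 2

Determining the block sizes for each eigenvalue:
  λ = -5: one block (gm = 1), so the single block has size am = 1 → block sizes [1]
  λ = -4: gm = am = 2, so every block has size 1 → block sizes [1, 1]

Assembling the blocks gives a Jordan form
J =
  [-5,  0,  0]
  [ 0, -4,  0]
  [ 0,  0, -4]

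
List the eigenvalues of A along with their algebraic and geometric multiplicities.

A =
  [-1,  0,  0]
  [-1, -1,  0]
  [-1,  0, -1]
λ = -1: alg = 3, geom = 2

Step 1 — factor the characteristic polynomial to read off the algebraic multiplicities:
  χ_A(x) = (x + 1)^3

Step 2 — compute geometric multiplicities via the rank-nullity identity g(λ) = n − rank(A − λI):
  rank(A − (-1)·I) = 1, so dim ker(A − (-1)·I) = n − 1 = 2

Summary:
  λ = -1: algebraic multiplicity = 3, geometric multiplicity = 2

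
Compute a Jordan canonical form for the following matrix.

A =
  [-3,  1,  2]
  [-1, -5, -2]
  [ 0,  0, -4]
J_2(-4) ⊕ J_1(-4)

The characteristic polynomial is
  det(x·I − A) = x^3 + 12*x^2 + 48*x + 64 = (x + 4)^3

Eigenvalues and multiplicities (the geometric multiplicity of λ is n − rank(A − λI), which equals the number of Jordan blocks for λ):
  λ = -4: algebraic multiplicity = 3, geometric multiplicity = 2

Determining the block sizes for each eigenvalue:
  λ = -4: 2 blocks summing to 3 forces exactly one block of size 2 and the rest size 1 → block sizes [2, 1]

Assembling the blocks gives a Jordan form
J =
  [-4,  1,  0]
  [ 0, -4,  0]
  [ 0,  0, -4]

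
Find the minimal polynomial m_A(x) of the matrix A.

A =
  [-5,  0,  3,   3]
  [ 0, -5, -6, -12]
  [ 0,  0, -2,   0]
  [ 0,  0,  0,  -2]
x^2 + 7*x + 10

The characteristic polynomial is χ_A(x) = (x + 2)^2*(x + 5)^2, so the eigenvalues are known. The minimal polynomial is
  m_A(x) = Π_λ (x − λ)^{k_λ}
where k_λ is the size of the *largest* Jordan block for λ (equivalently, the smallest k with (A − λI)^k v = 0 for every generalised eigenvector v of λ).

  λ = -5: largest Jordan block has size 1, contributing (x + 5)
  λ = -2: largest Jordan block has size 1, contributing (x + 2)

So m_A(x) = (x + 2)*(x + 5) = x^2 + 7*x + 10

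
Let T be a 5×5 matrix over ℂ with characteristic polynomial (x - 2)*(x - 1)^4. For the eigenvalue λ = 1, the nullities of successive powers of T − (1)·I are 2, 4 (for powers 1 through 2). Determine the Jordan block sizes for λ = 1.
Block sizes for λ = 1: [2, 2]

From the dimensions of kernels of powers, the number of Jordan blocks of size at least j is d_j − d_{j−1} where d_j = dim ker(N^j) (with d_0 = 0). Computing the differences gives [2, 2].
The number of blocks of size exactly k is (#blocks of size ≥ k) − (#blocks of size ≥ k + 1), so the partition is: 2 block(s) of size 2.
In nonincreasing order the block sizes are [2, 2].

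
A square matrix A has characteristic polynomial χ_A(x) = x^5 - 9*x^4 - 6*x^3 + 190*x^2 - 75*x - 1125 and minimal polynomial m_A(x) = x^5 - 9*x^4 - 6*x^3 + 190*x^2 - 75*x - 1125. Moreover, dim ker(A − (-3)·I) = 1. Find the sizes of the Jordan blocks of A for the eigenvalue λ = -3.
Block sizes for λ = -3: [2]

Step 1 — from the characteristic polynomial, algebraic multiplicity of λ = -3 is 2. From dim ker(A − (-3)·I) = 1, there are exactly 1 Jordan blocks for λ = -3.
Step 2 — from the minimal polynomial, the factor (x + 3)^2 tells us the largest block for λ = -3 has size 2.
Step 3 — with total size 2, 1 blocks, and largest block 2, the block sizes (in nonincreasing order) are [2].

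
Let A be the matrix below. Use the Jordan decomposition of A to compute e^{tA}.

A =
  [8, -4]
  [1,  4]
e^{tA} =
  [2*t*exp(6*t) + exp(6*t), -4*t*exp(6*t)]
  [t*exp(6*t), -2*t*exp(6*t) + exp(6*t)]

Strategy: write A = P · J · P⁻¹ where J is a Jordan canonical form, so e^{tA} = P · e^{tJ} · P⁻¹, and e^{tJ} can be computed block-by-block.

A has Jordan form
J =
  [6, 1]
  [0, 6]
(up to reordering of blocks).

Per-block formulas:
  For a 2×2 Jordan block J_2(6): exp(t · J_2(6)) = e^(6t)·(I + t·N), where N is the 2×2 nilpotent shift.

After assembling e^{tJ} and conjugating by P, we get:

e^{tA} =
  [2*t*exp(6*t) + exp(6*t), -4*t*exp(6*t)]
  [t*exp(6*t), -2*t*exp(6*t) + exp(6*t)]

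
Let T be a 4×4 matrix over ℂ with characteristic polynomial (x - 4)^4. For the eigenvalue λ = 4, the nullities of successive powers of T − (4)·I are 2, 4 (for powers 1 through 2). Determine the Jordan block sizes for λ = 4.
Block sizes for λ = 4: [2, 2]

From the dimensions of kernels of powers, the number of Jordan blocks of size at least j is d_j − d_{j−1} where d_j = dim ker(N^j) (with d_0 = 0). Computing the differences gives [2, 2].
The number of blocks of size exactly k is (#blocks of size ≥ k) − (#blocks of size ≥ k + 1), so the partition is: 2 block(s) of size 2.
In nonincreasing order the block sizes are [2, 2].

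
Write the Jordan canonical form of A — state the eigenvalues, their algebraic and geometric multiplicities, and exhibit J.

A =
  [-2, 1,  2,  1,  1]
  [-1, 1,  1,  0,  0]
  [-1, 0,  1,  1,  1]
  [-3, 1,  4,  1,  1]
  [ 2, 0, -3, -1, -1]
J_3(0) ⊕ J_2(0)

The characteristic polynomial is
  det(x·I − A) = x^5

Eigenvalues and multiplicities (the geometric multiplicity of λ is n − rank(A − λI), which equals the number of Jordan blocks for λ):
  λ = 0: algebraic multiplicity = 5, geometric multiplicity = 2

Determining the block sizes for each eigenvalue:
  λ = 0: with am = 5 and gm = 2, the partition is not yet determined (e.g. several partitions of 5 into 2 parts exist). Let N = A − (0)·I. Computing rank(N^1) = 3, rank(N^2) = 1, rank(N^3) = 0; the number of blocks of size ≥ j is rank(N^{j−1}) − rank(N^j), giving [2, 2, 1]. So we have 1 block(s) of size 3, 1 block(s) of size 2 → block sizes [3, 2]

Assembling the blocks gives a Jordan form
J =
  [0, 1, 0, 0, 0]
  [0, 0, 1, 0, 0]
  [0, 0, 0, 0, 0]
  [0, 0, 0, 0, 1]
  [0, 0, 0, 0, 0]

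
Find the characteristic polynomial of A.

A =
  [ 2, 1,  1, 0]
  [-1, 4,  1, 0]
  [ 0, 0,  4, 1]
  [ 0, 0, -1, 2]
x^4 - 12*x^3 + 54*x^2 - 108*x + 81

Expanding det(x·I − A) (e.g. by cofactor expansion or by noting that A is similar to its Jordan form J, which has the same characteristic polynomial as A) gives
  χ_A(x) = x^4 - 12*x^3 + 54*x^2 - 108*x + 81
which factors as (x - 3)^4. The eigenvalues (with algebraic multiplicities) are λ = 3 with multiplicity 4.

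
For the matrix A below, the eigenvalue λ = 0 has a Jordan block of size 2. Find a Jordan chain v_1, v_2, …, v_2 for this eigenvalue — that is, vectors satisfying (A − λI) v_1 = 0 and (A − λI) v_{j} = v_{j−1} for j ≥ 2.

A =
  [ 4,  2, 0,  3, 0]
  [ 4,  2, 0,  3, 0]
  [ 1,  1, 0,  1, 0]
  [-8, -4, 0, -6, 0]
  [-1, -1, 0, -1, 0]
A Jordan chain for λ = 0 of length 2:
v_1 = (4, 4, 1, -8, -1)ᵀ
v_2 = (1, 0, 0, 0, 0)ᵀ

Let N = A − (0)·I. We want v_2 with N^2 v_2 = 0 but N^1 v_2 ≠ 0; then v_{j-1} := N · v_j for j = 2, …, 2.

Pick v_2 = (1, 0, 0, 0, 0)ᵀ.
Then v_1 = N · v_2 = (4, 4, 1, -8, -1)ᵀ.

Sanity check: (A − (0)·I) v_1 = (0, 0, 0, 0, 0)ᵀ = 0. ✓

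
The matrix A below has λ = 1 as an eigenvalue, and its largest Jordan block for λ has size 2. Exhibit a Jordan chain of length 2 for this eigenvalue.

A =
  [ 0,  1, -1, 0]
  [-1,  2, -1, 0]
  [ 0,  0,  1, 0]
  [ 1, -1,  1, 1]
A Jordan chain for λ = 1 of length 2:
v_1 = (-1, -1, 0, 1)ᵀ
v_2 = (1, 0, 0, 0)ᵀ

Let N = A − (1)·I. We want v_2 with N^2 v_2 = 0 but N^1 v_2 ≠ 0; then v_{j-1} := N · v_j for j = 2, …, 2.

Pick v_2 = (1, 0, 0, 0)ᵀ.
Then v_1 = N · v_2 = (-1, -1, 0, 1)ᵀ.

Sanity check: (A − (1)·I) v_1 = (0, 0, 0, 0)ᵀ = 0. ✓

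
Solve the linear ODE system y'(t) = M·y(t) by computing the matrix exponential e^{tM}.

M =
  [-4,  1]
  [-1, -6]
e^{tM} =
  [t*exp(-5*t) + exp(-5*t), t*exp(-5*t)]
  [-t*exp(-5*t), -t*exp(-5*t) + exp(-5*t)]

Strategy: write M = P · J · P⁻¹ where J is a Jordan canonical form, so e^{tM} = P · e^{tJ} · P⁻¹, and e^{tJ} can be computed block-by-block.

M has Jordan form
J =
  [-5,  1]
  [ 0, -5]
(up to reordering of blocks).

Per-block formulas:
  For a 2×2 Jordan block J_2(-5): exp(t · J_2(-5)) = e^(-5t)·(I + t·N), where N is the 2×2 nilpotent shift.

After assembling e^{tJ} and conjugating by P, we get:

e^{tM} =
  [t*exp(-5*t) + exp(-5*t), t*exp(-5*t)]
  [-t*exp(-5*t), -t*exp(-5*t) + exp(-5*t)]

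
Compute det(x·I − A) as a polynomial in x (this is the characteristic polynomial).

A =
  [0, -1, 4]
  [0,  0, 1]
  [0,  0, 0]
x^3

Expanding det(x·I − A) (e.g. by cofactor expansion or by noting that A is similar to its Jordan form J, which has the same characteristic polynomial as A) gives
  χ_A(x) = x^3
which factors as x^3. The eigenvalues (with algebraic multiplicities) are λ = 0 with multiplicity 3.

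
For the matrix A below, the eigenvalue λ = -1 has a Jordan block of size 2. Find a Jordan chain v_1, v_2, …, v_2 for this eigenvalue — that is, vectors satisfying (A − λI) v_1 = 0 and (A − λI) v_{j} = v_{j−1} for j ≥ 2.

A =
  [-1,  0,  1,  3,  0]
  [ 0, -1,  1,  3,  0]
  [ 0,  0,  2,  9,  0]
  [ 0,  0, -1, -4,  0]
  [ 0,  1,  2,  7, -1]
A Jordan chain for λ = -1 of length 2:
v_1 = (0, 0, 0, 0, 1)ᵀ
v_2 = (0, 1, 0, 0, 0)ᵀ

Let N = A − (-1)·I. We want v_2 with N^2 v_2 = 0 but N^1 v_2 ≠ 0; then v_{j-1} := N · v_j for j = 2, …, 2.

Pick v_2 = (0, 1, 0, 0, 0)ᵀ.
Then v_1 = N · v_2 = (0, 0, 0, 0, 1)ᵀ.

Sanity check: (A − (-1)·I) v_1 = (0, 0, 0, 0, 0)ᵀ = 0. ✓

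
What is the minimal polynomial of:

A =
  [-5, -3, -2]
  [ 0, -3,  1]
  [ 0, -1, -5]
x^3 + 13*x^2 + 56*x + 80

The characteristic polynomial is χ_A(x) = (x + 4)^2*(x + 5), so the eigenvalues are known. The minimal polynomial is
  m_A(x) = Π_λ (x − λ)^{k_λ}
where k_λ is the size of the *largest* Jordan block for λ (equivalently, the smallest k with (A − λI)^k v = 0 for every generalised eigenvector v of λ).

  λ = -5: largest Jordan block has size 1, contributing (x + 5)
  λ = -4: largest Jordan block has size 2, contributing (x + 4)^2

So m_A(x) = (x + 4)^2*(x + 5) = x^3 + 13*x^2 + 56*x + 80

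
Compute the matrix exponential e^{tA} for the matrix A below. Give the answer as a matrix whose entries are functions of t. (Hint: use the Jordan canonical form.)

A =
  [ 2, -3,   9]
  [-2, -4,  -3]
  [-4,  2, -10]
e^{tA} =
  [3*t^2*exp(-4*t) + 6*t*exp(-4*t) + exp(-4*t), -3*t*exp(-4*t), 9*t^2*exp(-4*t)/2 + 9*t*exp(-4*t)]
  [-2*t*exp(-4*t), exp(-4*t), -3*t*exp(-4*t)]
  [-2*t^2*exp(-4*t) - 4*t*exp(-4*t), 2*t*exp(-4*t), -3*t^2*exp(-4*t) - 6*t*exp(-4*t) + exp(-4*t)]

Strategy: write A = P · J · P⁻¹ where J is a Jordan canonical form, so e^{tA} = P · e^{tJ} · P⁻¹, and e^{tJ} can be computed block-by-block.

A has Jordan form
J =
  [-4,  1,  0]
  [ 0, -4,  1]
  [ 0,  0, -4]
(up to reordering of blocks).

Per-block formulas:
  For a 3×3 Jordan block J_3(-4): exp(t · J_3(-4)) = e^(-4t)·(I + t·N + (t^2/2)·N^2), where N is the 3×3 nilpotent shift.

After assembling e^{tJ} and conjugating by P, we get:

e^{tA} =
  [3*t^2*exp(-4*t) + 6*t*exp(-4*t) + exp(-4*t), -3*t*exp(-4*t), 9*t^2*exp(-4*t)/2 + 9*t*exp(-4*t)]
  [-2*t*exp(-4*t), exp(-4*t), -3*t*exp(-4*t)]
  [-2*t^2*exp(-4*t) - 4*t*exp(-4*t), 2*t*exp(-4*t), -3*t^2*exp(-4*t) - 6*t*exp(-4*t) + exp(-4*t)]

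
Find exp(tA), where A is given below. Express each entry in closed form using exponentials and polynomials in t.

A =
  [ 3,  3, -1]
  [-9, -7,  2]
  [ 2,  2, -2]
e^{tA} =
  [-2*t^2*exp(-2*t) + 5*t*exp(-2*t) + exp(-2*t), -t^2*exp(-2*t) + 3*t*exp(-2*t), t^2*exp(-2*t)/2 - t*exp(-2*t)]
  [2*t^2*exp(-2*t) - 9*t*exp(-2*t), t^2*exp(-2*t) - 5*t*exp(-2*t) + exp(-2*t), -t^2*exp(-2*t)/2 + 2*t*exp(-2*t)]
  [-4*t^2*exp(-2*t) + 2*t*exp(-2*t), -2*t^2*exp(-2*t) + 2*t*exp(-2*t), t^2*exp(-2*t) + exp(-2*t)]

Strategy: write A = P · J · P⁻¹ where J is a Jordan canonical form, so e^{tA} = P · e^{tJ} · P⁻¹, and e^{tJ} can be computed block-by-block.

A has Jordan form
J =
  [-2,  1,  0]
  [ 0, -2,  1]
  [ 0,  0, -2]
(up to reordering of blocks).

Per-block formulas:
  For a 3×3 Jordan block J_3(-2): exp(t · J_3(-2)) = e^(-2t)·(I + t·N + (t^2/2)·N^2), where N is the 3×3 nilpotent shift.

After assembling e^{tJ} and conjugating by P, we get:

e^{tA} =
  [-2*t^2*exp(-2*t) + 5*t*exp(-2*t) + exp(-2*t), -t^2*exp(-2*t) + 3*t*exp(-2*t), t^2*exp(-2*t)/2 - t*exp(-2*t)]
  [2*t^2*exp(-2*t) - 9*t*exp(-2*t), t^2*exp(-2*t) - 5*t*exp(-2*t) + exp(-2*t), -t^2*exp(-2*t)/2 + 2*t*exp(-2*t)]
  [-4*t^2*exp(-2*t) + 2*t*exp(-2*t), -2*t^2*exp(-2*t) + 2*t*exp(-2*t), t^2*exp(-2*t) + exp(-2*t)]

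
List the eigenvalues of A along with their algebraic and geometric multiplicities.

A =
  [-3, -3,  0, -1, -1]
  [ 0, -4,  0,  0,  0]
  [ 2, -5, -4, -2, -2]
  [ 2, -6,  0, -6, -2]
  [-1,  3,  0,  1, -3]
λ = -4: alg = 5, geom = 3

Step 1 — factor the characteristic polynomial to read off the algebraic multiplicities:
  χ_A(x) = (x + 4)^5

Step 2 — compute geometric multiplicities via the rank-nullity identity g(λ) = n − rank(A − λI):
  rank(A − (-4)·I) = 2, so dim ker(A − (-4)·I) = n − 2 = 3

Summary:
  λ = -4: algebraic multiplicity = 5, geometric multiplicity = 3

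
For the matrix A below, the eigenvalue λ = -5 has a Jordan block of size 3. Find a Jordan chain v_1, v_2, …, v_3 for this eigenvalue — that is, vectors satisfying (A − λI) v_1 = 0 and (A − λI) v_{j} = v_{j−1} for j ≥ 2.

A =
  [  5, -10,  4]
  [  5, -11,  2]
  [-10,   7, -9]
A Jordan chain for λ = -5 of length 3:
v_1 = (10, 0, -25)ᵀ
v_2 = (10, 5, -10)ᵀ
v_3 = (1, 0, 0)ᵀ

Let N = A − (-5)·I. We want v_3 with N^3 v_3 = 0 but N^2 v_3 ≠ 0; then v_{j-1} := N · v_j for j = 3, …, 2.

Pick v_3 = (1, 0, 0)ᵀ.
Then v_2 = N · v_3 = (10, 5, -10)ᵀ.
Then v_1 = N · v_2 = (10, 0, -25)ᵀ.

Sanity check: (A − (-5)·I) v_1 = (0, 0, 0)ᵀ = 0. ✓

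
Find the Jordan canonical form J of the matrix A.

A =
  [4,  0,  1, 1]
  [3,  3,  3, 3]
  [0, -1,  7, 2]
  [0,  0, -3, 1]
J_1(3) ⊕ J_3(4)

The characteristic polynomial is
  det(x·I − A) = x^4 - 15*x^3 + 84*x^2 - 208*x + 192 = (x - 4)^3*(x - 3)

Eigenvalues and multiplicities (the geometric multiplicity of λ is n − rank(A − λI), which equals the number of Jordan blocks for λ):
  λ = 3: algebraic multiplicity = 1, geometric multiplicity = 1
  λ = 4: algebraic multiplicity = 3, geometric multiplicity = 1

Determining the block sizes for each eigenvalue:
  λ = 3: one block (gm = 1), so the single block has size am = 1 → block sizes [1]
  λ = 4: one block (gm = 1), so the single block has size am = 3 → block sizes [3]

Assembling the blocks gives a Jordan form
J =
  [3, 0, 0, 0]
  [0, 4, 1, 0]
  [0, 0, 4, 1]
  [0, 0, 0, 4]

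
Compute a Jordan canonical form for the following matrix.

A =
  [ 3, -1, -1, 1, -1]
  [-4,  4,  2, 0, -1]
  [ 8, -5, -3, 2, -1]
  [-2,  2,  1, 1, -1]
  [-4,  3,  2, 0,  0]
J_3(1) ⊕ J_2(1)

The characteristic polynomial is
  det(x·I − A) = x^5 - 5*x^4 + 10*x^3 - 10*x^2 + 5*x - 1 = (x - 1)^5

Eigenvalues and multiplicities (the geometric multiplicity of λ is n − rank(A − λI), which equals the number of Jordan blocks for λ):
  λ = 1: algebraic multiplicity = 5, geometric multiplicity = 2

Determining the block sizes for each eigenvalue:
  λ = 1: with am = 5 and gm = 2, the partition is not yet determined (e.g. several partitions of 5 into 2 parts exist). Let N = A − (1)·I. Computing rank(N^1) = 3, rank(N^2) = 1, rank(N^3) = 0; the number of blocks of size ≥ j is rank(N^{j−1}) − rank(N^j), giving [2, 2, 1]. So we have 1 block(s) of size 3, 1 block(s) of size 2 → block sizes [3, 2]

Assembling the blocks gives a Jordan form
J =
  [1, 1, 0, 0, 0]
  [0, 1, 1, 0, 0]
  [0, 0, 1, 0, 0]
  [0, 0, 0, 1, 1]
  [0, 0, 0, 0, 1]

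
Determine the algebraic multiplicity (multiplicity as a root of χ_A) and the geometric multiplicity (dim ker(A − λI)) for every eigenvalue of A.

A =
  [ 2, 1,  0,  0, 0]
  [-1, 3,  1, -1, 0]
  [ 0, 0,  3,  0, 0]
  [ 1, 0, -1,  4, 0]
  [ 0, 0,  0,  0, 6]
λ = 3: alg = 4, geom = 2; λ = 6: alg = 1, geom = 1

Step 1 — factor the characteristic polynomial to read off the algebraic multiplicities:
  χ_A(x) = (x - 6)*(x - 3)^4

Step 2 — compute geometric multiplicities via the rank-nullity identity g(λ) = n − rank(A − λI):
  rank(A − (3)·I) = 3, so dim ker(A − (3)·I) = n − 3 = 2
  rank(A − (6)·I) = 4, so dim ker(A − (6)·I) = n − 4 = 1

Summary:
  λ = 3: algebraic multiplicity = 4, geometric multiplicity = 2
  λ = 6: algebraic multiplicity = 1, geometric multiplicity = 1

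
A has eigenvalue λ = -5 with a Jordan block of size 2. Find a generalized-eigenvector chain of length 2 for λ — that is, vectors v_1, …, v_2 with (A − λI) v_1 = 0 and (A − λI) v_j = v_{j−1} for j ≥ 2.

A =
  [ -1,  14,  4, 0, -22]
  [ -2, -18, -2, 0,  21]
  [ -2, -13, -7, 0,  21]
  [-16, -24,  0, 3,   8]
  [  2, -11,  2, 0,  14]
A Jordan chain for λ = -5 of length 2:
v_1 = (-36, 30, 30, 0, 18)ᵀ
v_2 = (3, -2, -5, 0, 0)ᵀ

Let N = A − (-5)·I. We want v_2 with N^2 v_2 = 0 but N^1 v_2 ≠ 0; then v_{j-1} := N · v_j for j = 2, …, 2.

Pick v_2 = (3, -2, -5, 0, 0)ᵀ.
Then v_1 = N · v_2 = (-36, 30, 30, 0, 18)ᵀ.

Sanity check: (A − (-5)·I) v_1 = (0, 0, 0, 0, 0)ᵀ = 0. ✓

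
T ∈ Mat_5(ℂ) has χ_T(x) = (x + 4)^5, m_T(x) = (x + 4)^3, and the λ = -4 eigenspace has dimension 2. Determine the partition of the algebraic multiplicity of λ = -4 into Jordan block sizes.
Block sizes for λ = -4: [3, 2]

Step 1 — from the characteristic polynomial, algebraic multiplicity of λ = -4 is 5. From dim ker(T − (-4)·I) = 2, there are exactly 2 Jordan blocks for λ = -4.
Step 2 — from the minimal polynomial, the factor (x + 4)^3 tells us the largest block for λ = -4 has size 3.
Step 3 — with total size 5, 2 blocks, and largest block 3, the block sizes (in nonincreasing order) are [3, 2].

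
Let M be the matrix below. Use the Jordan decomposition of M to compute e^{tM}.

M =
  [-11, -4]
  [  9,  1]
e^{tM} =
  [-6*t*exp(-5*t) + exp(-5*t), -4*t*exp(-5*t)]
  [9*t*exp(-5*t), 6*t*exp(-5*t) + exp(-5*t)]

Strategy: write M = P · J · P⁻¹ where J is a Jordan canonical form, so e^{tM} = P · e^{tJ} · P⁻¹, and e^{tJ} can be computed block-by-block.

M has Jordan form
J =
  [-5,  1]
  [ 0, -5]
(up to reordering of blocks).

Per-block formulas:
  For a 2×2 Jordan block J_2(-5): exp(t · J_2(-5)) = e^(-5t)·(I + t·N), where N is the 2×2 nilpotent shift.

After assembling e^{tJ} and conjugating by P, we get:

e^{tM} =
  [-6*t*exp(-5*t) + exp(-5*t), -4*t*exp(-5*t)]
  [9*t*exp(-5*t), 6*t*exp(-5*t) + exp(-5*t)]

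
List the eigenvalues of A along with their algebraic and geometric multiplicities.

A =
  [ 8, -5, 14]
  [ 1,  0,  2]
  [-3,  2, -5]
λ = 1: alg = 3, geom = 1

Step 1 — factor the characteristic polynomial to read off the algebraic multiplicities:
  χ_A(x) = (x - 1)^3

Step 2 — compute geometric multiplicities via the rank-nullity identity g(λ) = n − rank(A − λI):
  rank(A − (1)·I) = 2, so dim ker(A − (1)·I) = n − 2 = 1

Summary:
  λ = 1: algebraic multiplicity = 3, geometric multiplicity = 1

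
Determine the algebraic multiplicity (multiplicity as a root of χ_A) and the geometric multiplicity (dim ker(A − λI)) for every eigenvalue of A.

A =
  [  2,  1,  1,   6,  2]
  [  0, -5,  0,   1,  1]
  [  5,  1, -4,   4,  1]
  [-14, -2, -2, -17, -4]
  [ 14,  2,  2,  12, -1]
λ = -5: alg = 5, geom = 2

Step 1 — factor the characteristic polynomial to read off the algebraic multiplicities:
  χ_A(x) = (x + 5)^5

Step 2 — compute geometric multiplicities via the rank-nullity identity g(λ) = n − rank(A − λI):
  rank(A − (-5)·I) = 3, so dim ker(A − (-5)·I) = n − 3 = 2

Summary:
  λ = -5: algebraic multiplicity = 5, geometric multiplicity = 2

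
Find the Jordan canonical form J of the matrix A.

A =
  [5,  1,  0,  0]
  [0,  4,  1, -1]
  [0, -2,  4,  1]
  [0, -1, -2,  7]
J_3(5) ⊕ J_1(5)

The characteristic polynomial is
  det(x·I − A) = x^4 - 20*x^3 + 150*x^2 - 500*x + 625 = (x - 5)^4

Eigenvalues and multiplicities (the geometric multiplicity of λ is n − rank(A − λI), which equals the number of Jordan blocks for λ):
  λ = 5: algebraic multiplicity = 4, geometric multiplicity = 2

Determining the block sizes for each eigenvalue:
  λ = 5: with am = 4 and gm = 2, the partition is not yet determined (e.g. several partitions of 4 into 2 parts exist). Let N = A − (5)·I. Computing rank(N^1) = 2, rank(N^2) = 1, rank(N^3) = 0; the number of blocks of size ≥ j is rank(N^{j−1}) − rank(N^j), giving [2, 1, 1]. So we have 1 block(s) of size 3, 1 block(s) of size 1 → block sizes [3, 1]

Assembling the blocks gives a Jordan form
J =
  [5, 1, 0, 0]
  [0, 5, 1, 0]
  [0, 0, 5, 0]
  [0, 0, 0, 5]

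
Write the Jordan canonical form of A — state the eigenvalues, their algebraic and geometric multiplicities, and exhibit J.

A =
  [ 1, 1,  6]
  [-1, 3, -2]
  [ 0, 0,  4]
J_2(2) ⊕ J_1(4)

The characteristic polynomial is
  det(x·I − A) = x^3 - 8*x^2 + 20*x - 16 = (x - 4)*(x - 2)^2

Eigenvalues and multiplicities (the geometric multiplicity of λ is n − rank(A − λI), which equals the number of Jordan blocks for λ):
  λ = 2: algebraic multiplicity = 2, geometric multiplicity = 1
  λ = 4: algebraic multiplicity = 1, geometric multiplicity = 1

Determining the block sizes for each eigenvalue:
  λ = 2: one block (gm = 1), so the single block has size am = 2 → block sizes [2]
  λ = 4: one block (gm = 1), so the single block has size am = 1 → block sizes [1]

Assembling the blocks gives a Jordan form
J =
  [2, 1, 0]
  [0, 2, 0]
  [0, 0, 4]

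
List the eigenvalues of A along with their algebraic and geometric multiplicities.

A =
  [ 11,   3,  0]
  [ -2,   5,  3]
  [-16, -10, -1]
λ = 5: alg = 3, geom = 1

Step 1 — factor the characteristic polynomial to read off the algebraic multiplicities:
  χ_A(x) = (x - 5)^3

Step 2 — compute geometric multiplicities via the rank-nullity identity g(λ) = n − rank(A − λI):
  rank(A − (5)·I) = 2, so dim ker(A − (5)·I) = n − 2 = 1

Summary:
  λ = 5: algebraic multiplicity = 3, geometric multiplicity = 1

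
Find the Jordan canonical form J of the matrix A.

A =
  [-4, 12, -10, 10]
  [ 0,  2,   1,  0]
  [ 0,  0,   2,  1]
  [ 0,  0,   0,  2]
J_1(-4) ⊕ J_3(2)

The characteristic polynomial is
  det(x·I − A) = x^4 - 2*x^3 - 12*x^2 + 40*x - 32 = (x - 2)^3*(x + 4)

Eigenvalues and multiplicities (the geometric multiplicity of λ is n − rank(A − λI), which equals the number of Jordan blocks for λ):
  λ = -4: algebraic multiplicity = 1, geometric multiplicity = 1
  λ = 2: algebraic multiplicity = 3, geometric multiplicity = 1

Determining the block sizes for each eigenvalue:
  λ = -4: one block (gm = 1), so the single block has size am = 1 → block sizes [1]
  λ = 2: one block (gm = 1), so the single block has size am = 3 → block sizes [3]

Assembling the blocks gives a Jordan form
J =
  [-4, 0, 0, 0]
  [ 0, 2, 1, 0]
  [ 0, 0, 2, 1]
  [ 0, 0, 0, 2]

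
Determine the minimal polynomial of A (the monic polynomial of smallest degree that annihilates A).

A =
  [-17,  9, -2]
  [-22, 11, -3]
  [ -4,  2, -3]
x^3 + 9*x^2 + 27*x + 27

The characteristic polynomial is χ_A(x) = (x + 3)^3, so the eigenvalues are known. The minimal polynomial is
  m_A(x) = Π_λ (x − λ)^{k_λ}
where k_λ is the size of the *largest* Jordan block for λ (equivalently, the smallest k with (A − λI)^k v = 0 for every generalised eigenvector v of λ).

  λ = -3: largest Jordan block has size 3, contributing (x + 3)^3

So m_A(x) = (x + 3)^3 = x^3 + 9*x^2 + 27*x + 27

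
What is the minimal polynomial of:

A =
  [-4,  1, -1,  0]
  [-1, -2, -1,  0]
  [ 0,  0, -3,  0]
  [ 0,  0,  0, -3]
x^2 + 6*x + 9

The characteristic polynomial is χ_A(x) = (x + 3)^4, so the eigenvalues are known. The minimal polynomial is
  m_A(x) = Π_λ (x − λ)^{k_λ}
where k_λ is the size of the *largest* Jordan block for λ (equivalently, the smallest k with (A − λI)^k v = 0 for every generalised eigenvector v of λ).

  λ = -3: largest Jordan block has size 2, contributing (x + 3)^2

So m_A(x) = (x + 3)^2 = x^2 + 6*x + 9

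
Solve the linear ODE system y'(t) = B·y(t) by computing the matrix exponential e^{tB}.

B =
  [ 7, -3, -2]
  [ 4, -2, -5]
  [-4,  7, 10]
e^{tB} =
  [2*t*exp(5*t) + exp(5*t), t^2*exp(5*t)/2 - 3*t*exp(5*t), t^2*exp(5*t)/2 - 2*t*exp(5*t)]
  [4*t*exp(5*t), t^2*exp(5*t) - 7*t*exp(5*t) + exp(5*t), t^2*exp(5*t) - 5*t*exp(5*t)]
  [-4*t*exp(5*t), -t^2*exp(5*t) + 7*t*exp(5*t), -t^2*exp(5*t) + 5*t*exp(5*t) + exp(5*t)]

Strategy: write B = P · J · P⁻¹ where J is a Jordan canonical form, so e^{tB} = P · e^{tJ} · P⁻¹, and e^{tJ} can be computed block-by-block.

B has Jordan form
J =
  [5, 1, 0]
  [0, 5, 1]
  [0, 0, 5]
(up to reordering of blocks).

Per-block formulas:
  For a 3×3 Jordan block J_3(5): exp(t · J_3(5)) = e^(5t)·(I + t·N + (t^2/2)·N^2), where N is the 3×3 nilpotent shift.

After assembling e^{tJ} and conjugating by P, we get:

e^{tB} =
  [2*t*exp(5*t) + exp(5*t), t^2*exp(5*t)/2 - 3*t*exp(5*t), t^2*exp(5*t)/2 - 2*t*exp(5*t)]
  [4*t*exp(5*t), t^2*exp(5*t) - 7*t*exp(5*t) + exp(5*t), t^2*exp(5*t) - 5*t*exp(5*t)]
  [-4*t*exp(5*t), -t^2*exp(5*t) + 7*t*exp(5*t), -t^2*exp(5*t) + 5*t*exp(5*t) + exp(5*t)]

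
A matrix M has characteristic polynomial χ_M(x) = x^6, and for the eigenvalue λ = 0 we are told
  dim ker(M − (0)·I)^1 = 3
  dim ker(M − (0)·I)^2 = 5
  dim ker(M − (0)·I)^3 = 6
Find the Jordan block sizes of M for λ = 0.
Block sizes for λ = 0: [3, 2, 1]

From the dimensions of kernels of powers, the number of Jordan blocks of size at least j is d_j − d_{j−1} where d_j = dim ker(N^j) (with d_0 = 0). Computing the differences gives [3, 2, 1].
The number of blocks of size exactly k is (#blocks of size ≥ k) − (#blocks of size ≥ k + 1), so the partition is: 1 block(s) of size 1, 1 block(s) of size 2, 1 block(s) of size 3.
In nonincreasing order the block sizes are [3, 2, 1].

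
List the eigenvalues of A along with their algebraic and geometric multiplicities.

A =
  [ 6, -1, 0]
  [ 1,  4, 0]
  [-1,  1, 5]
λ = 5: alg = 3, geom = 2

Step 1 — factor the characteristic polynomial to read off the algebraic multiplicities:
  χ_A(x) = (x - 5)^3

Step 2 — compute geometric multiplicities via the rank-nullity identity g(λ) = n − rank(A − λI):
  rank(A − (5)·I) = 1, so dim ker(A − (5)·I) = n − 1 = 2

Summary:
  λ = 5: algebraic multiplicity = 3, geometric multiplicity = 2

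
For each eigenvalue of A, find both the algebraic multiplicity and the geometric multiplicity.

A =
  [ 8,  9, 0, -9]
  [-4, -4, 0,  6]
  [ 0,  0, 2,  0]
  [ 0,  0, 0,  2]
λ = 2: alg = 4, geom = 3

Step 1 — factor the characteristic polynomial to read off the algebraic multiplicities:
  χ_A(x) = (x - 2)^4

Step 2 — compute geometric multiplicities via the rank-nullity identity g(λ) = n − rank(A − λI):
  rank(A − (2)·I) = 1, so dim ker(A − (2)·I) = n − 1 = 3

Summary:
  λ = 2: algebraic multiplicity = 4, geometric multiplicity = 3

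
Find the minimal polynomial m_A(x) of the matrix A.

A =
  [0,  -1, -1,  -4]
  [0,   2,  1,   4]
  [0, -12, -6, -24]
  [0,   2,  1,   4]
x^3

The characteristic polynomial is χ_A(x) = x^4, so the eigenvalues are known. The minimal polynomial is
  m_A(x) = Π_λ (x − λ)^{k_λ}
where k_λ is the size of the *largest* Jordan block for λ (equivalently, the smallest k with (A − λI)^k v = 0 for every generalised eigenvector v of λ).

  λ = 0: largest Jordan block has size 3, contributing (x − 0)^3

So m_A(x) = x^3 = x^3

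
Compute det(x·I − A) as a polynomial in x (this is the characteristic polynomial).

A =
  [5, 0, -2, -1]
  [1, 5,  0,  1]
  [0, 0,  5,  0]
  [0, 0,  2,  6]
x^4 - 21*x^3 + 165*x^2 - 575*x + 750

Expanding det(x·I − A) (e.g. by cofactor expansion or by noting that A is similar to its Jordan form J, which has the same characteristic polynomial as A) gives
  χ_A(x) = x^4 - 21*x^3 + 165*x^2 - 575*x + 750
which factors as (x - 6)*(x - 5)^3. The eigenvalues (with algebraic multiplicities) are λ = 5 with multiplicity 3, λ = 6 with multiplicity 1.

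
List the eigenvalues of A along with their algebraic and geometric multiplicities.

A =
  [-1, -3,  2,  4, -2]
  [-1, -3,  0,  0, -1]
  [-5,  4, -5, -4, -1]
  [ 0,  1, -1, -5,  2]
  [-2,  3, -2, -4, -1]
λ = -3: alg = 5, geom = 2

Step 1 — factor the characteristic polynomial to read off the algebraic multiplicities:
  χ_A(x) = (x + 3)^5

Step 2 — compute geometric multiplicities via the rank-nullity identity g(λ) = n − rank(A − λI):
  rank(A − (-3)·I) = 3, so dim ker(A − (-3)·I) = n − 3 = 2

Summary:
  λ = -3: algebraic multiplicity = 5, geometric multiplicity = 2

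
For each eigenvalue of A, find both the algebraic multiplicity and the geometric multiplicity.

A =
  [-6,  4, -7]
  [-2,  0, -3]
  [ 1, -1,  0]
λ = -2: alg = 3, geom = 1

Step 1 — factor the characteristic polynomial to read off the algebraic multiplicities:
  χ_A(x) = (x + 2)^3

Step 2 — compute geometric multiplicities via the rank-nullity identity g(λ) = n − rank(A − λI):
  rank(A − (-2)·I) = 2, so dim ker(A − (-2)·I) = n − 2 = 1

Summary:
  λ = -2: algebraic multiplicity = 3, geometric multiplicity = 1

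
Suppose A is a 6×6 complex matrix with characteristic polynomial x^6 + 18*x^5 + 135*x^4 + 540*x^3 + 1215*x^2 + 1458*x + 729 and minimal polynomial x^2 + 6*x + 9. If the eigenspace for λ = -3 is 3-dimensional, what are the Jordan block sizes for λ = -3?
Block sizes for λ = -3: [2, 2, 2]

Step 1 — from the characteristic polynomial, algebraic multiplicity of λ = -3 is 6. From dim ker(A − (-3)·I) = 3, there are exactly 3 Jordan blocks for λ = -3.
Step 2 — from the minimal polynomial, the factor (x + 3)^2 tells us the largest block for λ = -3 has size 2.
Step 3 — with total size 6, 3 blocks, and largest block 2, the block sizes (in nonincreasing order) are [2, 2, 2].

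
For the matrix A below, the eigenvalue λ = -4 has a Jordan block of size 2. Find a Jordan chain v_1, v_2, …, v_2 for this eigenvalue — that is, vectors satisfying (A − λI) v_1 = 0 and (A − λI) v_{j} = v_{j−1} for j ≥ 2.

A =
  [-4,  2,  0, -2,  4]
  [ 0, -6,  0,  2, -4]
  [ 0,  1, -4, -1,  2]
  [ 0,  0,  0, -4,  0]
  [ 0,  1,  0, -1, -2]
A Jordan chain for λ = -4 of length 2:
v_1 = (2, -2, 1, 0, 1)ᵀ
v_2 = (0, 1, 0, 0, 0)ᵀ

Let N = A − (-4)·I. We want v_2 with N^2 v_2 = 0 but N^1 v_2 ≠ 0; then v_{j-1} := N · v_j for j = 2, …, 2.

Pick v_2 = (0, 1, 0, 0, 0)ᵀ.
Then v_1 = N · v_2 = (2, -2, 1, 0, 1)ᵀ.

Sanity check: (A − (-4)·I) v_1 = (0, 0, 0, 0, 0)ᵀ = 0. ✓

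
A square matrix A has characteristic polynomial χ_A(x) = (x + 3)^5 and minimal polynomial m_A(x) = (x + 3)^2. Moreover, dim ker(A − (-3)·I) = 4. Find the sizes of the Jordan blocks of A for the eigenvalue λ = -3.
Block sizes for λ = -3: [2, 1, 1, 1]

Step 1 — from the characteristic polynomial, algebraic multiplicity of λ = -3 is 5. From dim ker(A − (-3)·I) = 4, there are exactly 4 Jordan blocks for λ = -3.
Step 2 — from the minimal polynomial, the factor (x + 3)^2 tells us the largest block for λ = -3 has size 2.
Step 3 — with total size 5, 4 blocks, and largest block 2, the block sizes (in nonincreasing order) are [2, 1, 1, 1].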